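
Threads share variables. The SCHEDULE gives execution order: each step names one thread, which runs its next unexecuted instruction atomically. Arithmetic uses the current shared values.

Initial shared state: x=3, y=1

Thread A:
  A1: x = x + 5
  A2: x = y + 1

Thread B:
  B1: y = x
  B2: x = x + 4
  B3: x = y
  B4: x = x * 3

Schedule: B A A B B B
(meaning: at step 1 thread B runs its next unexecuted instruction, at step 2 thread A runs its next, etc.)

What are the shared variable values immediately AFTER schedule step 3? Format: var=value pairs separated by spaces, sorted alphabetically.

Answer: x=4 y=3

Derivation:
Step 1: thread B executes B1 (y = x). Shared: x=3 y=3. PCs: A@0 B@1
Step 2: thread A executes A1 (x = x + 5). Shared: x=8 y=3. PCs: A@1 B@1
Step 3: thread A executes A2 (x = y + 1). Shared: x=4 y=3. PCs: A@2 B@1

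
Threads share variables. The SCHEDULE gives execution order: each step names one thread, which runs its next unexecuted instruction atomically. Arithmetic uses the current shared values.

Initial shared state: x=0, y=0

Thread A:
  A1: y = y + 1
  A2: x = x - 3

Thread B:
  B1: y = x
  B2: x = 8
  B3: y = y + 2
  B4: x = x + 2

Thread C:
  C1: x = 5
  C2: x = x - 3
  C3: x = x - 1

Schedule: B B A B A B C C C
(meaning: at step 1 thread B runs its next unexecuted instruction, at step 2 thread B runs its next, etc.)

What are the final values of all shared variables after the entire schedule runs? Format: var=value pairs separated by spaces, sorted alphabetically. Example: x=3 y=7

Answer: x=1 y=3

Derivation:
Step 1: thread B executes B1 (y = x). Shared: x=0 y=0. PCs: A@0 B@1 C@0
Step 2: thread B executes B2 (x = 8). Shared: x=8 y=0. PCs: A@0 B@2 C@0
Step 3: thread A executes A1 (y = y + 1). Shared: x=8 y=1. PCs: A@1 B@2 C@0
Step 4: thread B executes B3 (y = y + 2). Shared: x=8 y=3. PCs: A@1 B@3 C@0
Step 5: thread A executes A2 (x = x - 3). Shared: x=5 y=3. PCs: A@2 B@3 C@0
Step 6: thread B executes B4 (x = x + 2). Shared: x=7 y=3. PCs: A@2 B@4 C@0
Step 7: thread C executes C1 (x = 5). Shared: x=5 y=3. PCs: A@2 B@4 C@1
Step 8: thread C executes C2 (x = x - 3). Shared: x=2 y=3. PCs: A@2 B@4 C@2
Step 9: thread C executes C3 (x = x - 1). Shared: x=1 y=3. PCs: A@2 B@4 C@3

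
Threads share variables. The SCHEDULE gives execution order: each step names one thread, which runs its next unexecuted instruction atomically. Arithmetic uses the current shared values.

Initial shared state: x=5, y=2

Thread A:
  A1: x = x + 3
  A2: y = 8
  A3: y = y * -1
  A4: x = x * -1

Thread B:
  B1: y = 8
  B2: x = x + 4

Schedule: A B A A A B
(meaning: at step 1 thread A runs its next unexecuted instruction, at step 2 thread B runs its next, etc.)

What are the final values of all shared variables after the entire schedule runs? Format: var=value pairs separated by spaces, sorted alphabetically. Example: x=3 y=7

Answer: x=-4 y=-8

Derivation:
Step 1: thread A executes A1 (x = x + 3). Shared: x=8 y=2. PCs: A@1 B@0
Step 2: thread B executes B1 (y = 8). Shared: x=8 y=8. PCs: A@1 B@1
Step 3: thread A executes A2 (y = 8). Shared: x=8 y=8. PCs: A@2 B@1
Step 4: thread A executes A3 (y = y * -1). Shared: x=8 y=-8. PCs: A@3 B@1
Step 5: thread A executes A4 (x = x * -1). Shared: x=-8 y=-8. PCs: A@4 B@1
Step 6: thread B executes B2 (x = x + 4). Shared: x=-4 y=-8. PCs: A@4 B@2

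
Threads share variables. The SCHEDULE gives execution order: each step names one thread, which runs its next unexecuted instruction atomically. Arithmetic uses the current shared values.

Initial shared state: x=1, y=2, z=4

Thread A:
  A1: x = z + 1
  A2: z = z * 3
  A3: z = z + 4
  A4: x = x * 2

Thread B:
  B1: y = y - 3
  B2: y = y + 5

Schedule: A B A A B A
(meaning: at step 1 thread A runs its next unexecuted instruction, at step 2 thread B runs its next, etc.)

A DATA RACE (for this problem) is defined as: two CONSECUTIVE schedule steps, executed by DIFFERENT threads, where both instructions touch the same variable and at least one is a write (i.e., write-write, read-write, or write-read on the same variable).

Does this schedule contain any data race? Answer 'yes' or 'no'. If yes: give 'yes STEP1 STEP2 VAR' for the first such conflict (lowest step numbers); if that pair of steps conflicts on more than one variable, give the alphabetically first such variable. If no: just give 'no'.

Answer: no

Derivation:
Steps 1,2: A(r=z,w=x) vs B(r=y,w=y). No conflict.
Steps 2,3: B(r=y,w=y) vs A(r=z,w=z). No conflict.
Steps 3,4: same thread (A). No race.
Steps 4,5: A(r=z,w=z) vs B(r=y,w=y). No conflict.
Steps 5,6: B(r=y,w=y) vs A(r=x,w=x). No conflict.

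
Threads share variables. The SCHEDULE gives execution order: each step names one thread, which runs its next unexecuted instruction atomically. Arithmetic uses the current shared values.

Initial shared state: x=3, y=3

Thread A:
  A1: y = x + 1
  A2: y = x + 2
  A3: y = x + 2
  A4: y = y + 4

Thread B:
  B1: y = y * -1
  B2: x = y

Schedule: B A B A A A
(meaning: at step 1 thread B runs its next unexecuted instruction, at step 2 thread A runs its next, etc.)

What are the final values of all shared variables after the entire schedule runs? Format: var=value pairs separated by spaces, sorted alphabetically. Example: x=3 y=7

Answer: x=4 y=10

Derivation:
Step 1: thread B executes B1 (y = y * -1). Shared: x=3 y=-3. PCs: A@0 B@1
Step 2: thread A executes A1 (y = x + 1). Shared: x=3 y=4. PCs: A@1 B@1
Step 3: thread B executes B2 (x = y). Shared: x=4 y=4. PCs: A@1 B@2
Step 4: thread A executes A2 (y = x + 2). Shared: x=4 y=6. PCs: A@2 B@2
Step 5: thread A executes A3 (y = x + 2). Shared: x=4 y=6. PCs: A@3 B@2
Step 6: thread A executes A4 (y = y + 4). Shared: x=4 y=10. PCs: A@4 B@2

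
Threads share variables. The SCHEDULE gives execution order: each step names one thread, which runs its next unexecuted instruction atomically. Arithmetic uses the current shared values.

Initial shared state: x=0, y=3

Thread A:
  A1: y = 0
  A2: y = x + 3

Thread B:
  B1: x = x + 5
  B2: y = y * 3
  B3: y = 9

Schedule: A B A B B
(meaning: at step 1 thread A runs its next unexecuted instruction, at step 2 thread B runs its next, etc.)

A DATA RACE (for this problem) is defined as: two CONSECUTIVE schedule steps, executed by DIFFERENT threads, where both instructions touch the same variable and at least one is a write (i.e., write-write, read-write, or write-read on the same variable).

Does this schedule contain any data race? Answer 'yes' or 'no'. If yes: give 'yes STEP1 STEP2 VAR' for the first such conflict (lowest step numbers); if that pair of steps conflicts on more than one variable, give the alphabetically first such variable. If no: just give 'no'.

Answer: yes 2 3 x

Derivation:
Steps 1,2: A(r=-,w=y) vs B(r=x,w=x). No conflict.
Steps 2,3: B(x = x + 5) vs A(y = x + 3). RACE on x (W-R).
Steps 3,4: A(y = x + 3) vs B(y = y * 3). RACE on y (W-W).
Steps 4,5: same thread (B). No race.
First conflict at steps 2,3.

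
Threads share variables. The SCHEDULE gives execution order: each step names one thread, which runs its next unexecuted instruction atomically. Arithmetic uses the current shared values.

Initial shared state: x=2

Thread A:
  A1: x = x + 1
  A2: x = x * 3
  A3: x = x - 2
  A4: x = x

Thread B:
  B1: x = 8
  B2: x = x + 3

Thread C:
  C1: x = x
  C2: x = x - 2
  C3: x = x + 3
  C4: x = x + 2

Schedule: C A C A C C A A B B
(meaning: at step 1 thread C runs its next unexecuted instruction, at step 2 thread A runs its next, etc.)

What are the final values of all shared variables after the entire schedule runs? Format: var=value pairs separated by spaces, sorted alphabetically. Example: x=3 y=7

Answer: x=11

Derivation:
Step 1: thread C executes C1 (x = x). Shared: x=2. PCs: A@0 B@0 C@1
Step 2: thread A executes A1 (x = x + 1). Shared: x=3. PCs: A@1 B@0 C@1
Step 3: thread C executes C2 (x = x - 2). Shared: x=1. PCs: A@1 B@0 C@2
Step 4: thread A executes A2 (x = x * 3). Shared: x=3. PCs: A@2 B@0 C@2
Step 5: thread C executes C3 (x = x + 3). Shared: x=6. PCs: A@2 B@0 C@3
Step 6: thread C executes C4 (x = x + 2). Shared: x=8. PCs: A@2 B@0 C@4
Step 7: thread A executes A3 (x = x - 2). Shared: x=6. PCs: A@3 B@0 C@4
Step 8: thread A executes A4 (x = x). Shared: x=6. PCs: A@4 B@0 C@4
Step 9: thread B executes B1 (x = 8). Shared: x=8. PCs: A@4 B@1 C@4
Step 10: thread B executes B2 (x = x + 3). Shared: x=11. PCs: A@4 B@2 C@4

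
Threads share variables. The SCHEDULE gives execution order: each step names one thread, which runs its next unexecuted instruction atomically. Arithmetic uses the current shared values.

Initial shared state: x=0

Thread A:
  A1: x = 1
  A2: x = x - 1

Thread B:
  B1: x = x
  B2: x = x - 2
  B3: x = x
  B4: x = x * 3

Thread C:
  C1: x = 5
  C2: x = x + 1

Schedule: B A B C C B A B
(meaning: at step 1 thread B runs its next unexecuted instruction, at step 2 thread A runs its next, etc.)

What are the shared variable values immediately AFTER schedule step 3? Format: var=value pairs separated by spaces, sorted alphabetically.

Step 1: thread B executes B1 (x = x). Shared: x=0. PCs: A@0 B@1 C@0
Step 2: thread A executes A1 (x = 1). Shared: x=1. PCs: A@1 B@1 C@0
Step 3: thread B executes B2 (x = x - 2). Shared: x=-1. PCs: A@1 B@2 C@0

Answer: x=-1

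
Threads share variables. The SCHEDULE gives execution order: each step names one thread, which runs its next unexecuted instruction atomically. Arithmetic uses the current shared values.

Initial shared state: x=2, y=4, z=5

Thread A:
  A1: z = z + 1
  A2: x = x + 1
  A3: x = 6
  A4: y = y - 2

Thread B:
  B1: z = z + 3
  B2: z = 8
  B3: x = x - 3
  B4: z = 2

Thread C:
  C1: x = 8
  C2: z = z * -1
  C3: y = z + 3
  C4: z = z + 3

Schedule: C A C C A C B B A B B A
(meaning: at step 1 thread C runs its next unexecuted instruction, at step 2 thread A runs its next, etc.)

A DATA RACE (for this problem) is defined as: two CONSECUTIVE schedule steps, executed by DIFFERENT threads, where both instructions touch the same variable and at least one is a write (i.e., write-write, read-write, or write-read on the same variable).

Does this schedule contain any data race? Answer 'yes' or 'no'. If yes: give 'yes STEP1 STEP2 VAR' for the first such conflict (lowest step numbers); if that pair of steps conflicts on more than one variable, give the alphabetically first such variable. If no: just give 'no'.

Answer: yes 2 3 z

Derivation:
Steps 1,2: C(r=-,w=x) vs A(r=z,w=z). No conflict.
Steps 2,3: A(z = z + 1) vs C(z = z * -1). RACE on z (W-W).
Steps 3,4: same thread (C). No race.
Steps 4,5: C(r=z,w=y) vs A(r=x,w=x). No conflict.
Steps 5,6: A(r=x,w=x) vs C(r=z,w=z). No conflict.
Steps 6,7: C(z = z + 3) vs B(z = z + 3). RACE on z (W-W).
Steps 7,8: same thread (B). No race.
Steps 8,9: B(r=-,w=z) vs A(r=-,w=x). No conflict.
Steps 9,10: A(x = 6) vs B(x = x - 3). RACE on x (W-W).
Steps 10,11: same thread (B). No race.
Steps 11,12: B(r=-,w=z) vs A(r=y,w=y). No conflict.
First conflict at steps 2,3.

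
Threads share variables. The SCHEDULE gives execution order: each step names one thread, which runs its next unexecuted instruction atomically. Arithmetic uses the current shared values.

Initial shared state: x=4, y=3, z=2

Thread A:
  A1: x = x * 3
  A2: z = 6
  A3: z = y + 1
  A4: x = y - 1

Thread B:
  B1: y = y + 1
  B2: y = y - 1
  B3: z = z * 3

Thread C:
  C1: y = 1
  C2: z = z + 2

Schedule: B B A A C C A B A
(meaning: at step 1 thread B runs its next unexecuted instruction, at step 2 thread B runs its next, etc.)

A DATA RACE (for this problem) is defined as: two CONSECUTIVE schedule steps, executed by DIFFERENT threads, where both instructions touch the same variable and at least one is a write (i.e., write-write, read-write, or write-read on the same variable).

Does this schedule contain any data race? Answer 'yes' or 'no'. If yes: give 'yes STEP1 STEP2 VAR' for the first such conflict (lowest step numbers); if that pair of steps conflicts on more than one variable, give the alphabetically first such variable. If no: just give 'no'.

Steps 1,2: same thread (B). No race.
Steps 2,3: B(r=y,w=y) vs A(r=x,w=x). No conflict.
Steps 3,4: same thread (A). No race.
Steps 4,5: A(r=-,w=z) vs C(r=-,w=y). No conflict.
Steps 5,6: same thread (C). No race.
Steps 6,7: C(z = z + 2) vs A(z = y + 1). RACE on z (W-W).
Steps 7,8: A(z = y + 1) vs B(z = z * 3). RACE on z (W-W).
Steps 8,9: B(r=z,w=z) vs A(r=y,w=x). No conflict.
First conflict at steps 6,7.

Answer: yes 6 7 z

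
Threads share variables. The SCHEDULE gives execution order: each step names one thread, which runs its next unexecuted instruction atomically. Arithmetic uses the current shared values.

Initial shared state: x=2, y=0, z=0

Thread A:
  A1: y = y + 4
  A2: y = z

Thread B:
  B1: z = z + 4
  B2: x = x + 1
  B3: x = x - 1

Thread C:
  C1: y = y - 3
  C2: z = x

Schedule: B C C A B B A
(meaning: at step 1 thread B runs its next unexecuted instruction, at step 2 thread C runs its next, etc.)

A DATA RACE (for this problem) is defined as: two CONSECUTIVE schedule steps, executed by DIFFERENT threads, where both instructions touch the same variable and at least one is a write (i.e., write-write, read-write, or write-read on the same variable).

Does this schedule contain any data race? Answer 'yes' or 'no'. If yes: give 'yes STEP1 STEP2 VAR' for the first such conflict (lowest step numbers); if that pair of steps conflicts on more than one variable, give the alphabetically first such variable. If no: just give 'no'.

Answer: no

Derivation:
Steps 1,2: B(r=z,w=z) vs C(r=y,w=y). No conflict.
Steps 2,3: same thread (C). No race.
Steps 3,4: C(r=x,w=z) vs A(r=y,w=y). No conflict.
Steps 4,5: A(r=y,w=y) vs B(r=x,w=x). No conflict.
Steps 5,6: same thread (B). No race.
Steps 6,7: B(r=x,w=x) vs A(r=z,w=y). No conflict.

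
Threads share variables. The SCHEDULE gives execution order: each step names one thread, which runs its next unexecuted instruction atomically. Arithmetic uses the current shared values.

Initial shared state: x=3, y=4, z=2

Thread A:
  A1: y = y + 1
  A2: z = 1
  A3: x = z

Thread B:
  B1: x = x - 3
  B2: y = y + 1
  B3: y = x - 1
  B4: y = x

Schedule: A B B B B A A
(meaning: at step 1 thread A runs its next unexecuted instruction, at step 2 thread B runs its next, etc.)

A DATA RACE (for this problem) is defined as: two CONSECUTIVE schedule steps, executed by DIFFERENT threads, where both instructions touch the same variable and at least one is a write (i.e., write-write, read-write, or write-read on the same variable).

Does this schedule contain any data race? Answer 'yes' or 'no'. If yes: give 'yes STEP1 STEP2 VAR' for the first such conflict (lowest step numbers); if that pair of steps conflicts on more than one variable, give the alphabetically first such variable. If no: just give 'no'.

Steps 1,2: A(r=y,w=y) vs B(r=x,w=x). No conflict.
Steps 2,3: same thread (B). No race.
Steps 3,4: same thread (B). No race.
Steps 4,5: same thread (B). No race.
Steps 5,6: B(r=x,w=y) vs A(r=-,w=z). No conflict.
Steps 6,7: same thread (A). No race.

Answer: no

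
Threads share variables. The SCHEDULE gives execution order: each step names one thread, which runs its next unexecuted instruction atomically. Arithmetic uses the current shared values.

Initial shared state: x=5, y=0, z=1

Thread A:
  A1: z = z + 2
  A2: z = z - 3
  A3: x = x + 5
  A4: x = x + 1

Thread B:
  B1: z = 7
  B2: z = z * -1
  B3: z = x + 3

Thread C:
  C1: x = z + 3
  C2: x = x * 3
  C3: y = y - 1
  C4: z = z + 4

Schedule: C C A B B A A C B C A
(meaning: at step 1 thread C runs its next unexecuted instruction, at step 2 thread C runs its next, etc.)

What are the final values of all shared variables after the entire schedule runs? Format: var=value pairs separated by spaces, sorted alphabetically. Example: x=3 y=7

Answer: x=18 y=-1 z=24

Derivation:
Step 1: thread C executes C1 (x = z + 3). Shared: x=4 y=0 z=1. PCs: A@0 B@0 C@1
Step 2: thread C executes C2 (x = x * 3). Shared: x=12 y=0 z=1. PCs: A@0 B@0 C@2
Step 3: thread A executes A1 (z = z + 2). Shared: x=12 y=0 z=3. PCs: A@1 B@0 C@2
Step 4: thread B executes B1 (z = 7). Shared: x=12 y=0 z=7. PCs: A@1 B@1 C@2
Step 5: thread B executes B2 (z = z * -1). Shared: x=12 y=0 z=-7. PCs: A@1 B@2 C@2
Step 6: thread A executes A2 (z = z - 3). Shared: x=12 y=0 z=-10. PCs: A@2 B@2 C@2
Step 7: thread A executes A3 (x = x + 5). Shared: x=17 y=0 z=-10. PCs: A@3 B@2 C@2
Step 8: thread C executes C3 (y = y - 1). Shared: x=17 y=-1 z=-10. PCs: A@3 B@2 C@3
Step 9: thread B executes B3 (z = x + 3). Shared: x=17 y=-1 z=20. PCs: A@3 B@3 C@3
Step 10: thread C executes C4 (z = z + 4). Shared: x=17 y=-1 z=24. PCs: A@3 B@3 C@4
Step 11: thread A executes A4 (x = x + 1). Shared: x=18 y=-1 z=24. PCs: A@4 B@3 C@4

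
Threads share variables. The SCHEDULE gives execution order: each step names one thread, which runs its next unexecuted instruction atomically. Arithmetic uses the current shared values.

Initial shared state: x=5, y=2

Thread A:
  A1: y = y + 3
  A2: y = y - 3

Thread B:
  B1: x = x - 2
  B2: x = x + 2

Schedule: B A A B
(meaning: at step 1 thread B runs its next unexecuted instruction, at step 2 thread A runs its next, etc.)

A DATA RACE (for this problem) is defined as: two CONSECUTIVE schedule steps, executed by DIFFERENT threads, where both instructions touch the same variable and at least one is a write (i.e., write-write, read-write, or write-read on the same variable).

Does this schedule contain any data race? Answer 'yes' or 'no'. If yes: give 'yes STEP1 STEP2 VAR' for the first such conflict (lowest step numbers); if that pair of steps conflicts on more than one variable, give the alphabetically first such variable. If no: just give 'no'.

Answer: no

Derivation:
Steps 1,2: B(r=x,w=x) vs A(r=y,w=y). No conflict.
Steps 2,3: same thread (A). No race.
Steps 3,4: A(r=y,w=y) vs B(r=x,w=x). No conflict.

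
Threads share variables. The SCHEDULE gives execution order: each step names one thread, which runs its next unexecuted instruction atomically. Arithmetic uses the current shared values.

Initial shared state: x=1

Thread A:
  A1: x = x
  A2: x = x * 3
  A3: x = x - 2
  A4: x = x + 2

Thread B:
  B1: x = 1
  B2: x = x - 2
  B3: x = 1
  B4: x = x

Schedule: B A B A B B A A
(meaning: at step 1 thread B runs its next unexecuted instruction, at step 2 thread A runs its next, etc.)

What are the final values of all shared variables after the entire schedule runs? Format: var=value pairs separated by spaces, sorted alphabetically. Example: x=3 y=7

Step 1: thread B executes B1 (x = 1). Shared: x=1. PCs: A@0 B@1
Step 2: thread A executes A1 (x = x). Shared: x=1. PCs: A@1 B@1
Step 3: thread B executes B2 (x = x - 2). Shared: x=-1. PCs: A@1 B@2
Step 4: thread A executes A2 (x = x * 3). Shared: x=-3. PCs: A@2 B@2
Step 5: thread B executes B3 (x = 1). Shared: x=1. PCs: A@2 B@3
Step 6: thread B executes B4 (x = x). Shared: x=1. PCs: A@2 B@4
Step 7: thread A executes A3 (x = x - 2). Shared: x=-1. PCs: A@3 B@4
Step 8: thread A executes A4 (x = x + 2). Shared: x=1. PCs: A@4 B@4

Answer: x=1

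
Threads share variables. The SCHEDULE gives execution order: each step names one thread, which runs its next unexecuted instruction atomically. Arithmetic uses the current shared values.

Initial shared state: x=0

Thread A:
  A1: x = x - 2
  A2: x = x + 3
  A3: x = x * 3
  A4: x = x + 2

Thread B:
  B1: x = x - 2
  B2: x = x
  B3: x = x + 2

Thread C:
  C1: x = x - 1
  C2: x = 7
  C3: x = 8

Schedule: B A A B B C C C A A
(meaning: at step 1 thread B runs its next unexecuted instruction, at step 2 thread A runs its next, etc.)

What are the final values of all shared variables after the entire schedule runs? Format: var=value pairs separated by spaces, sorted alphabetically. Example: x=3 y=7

Step 1: thread B executes B1 (x = x - 2). Shared: x=-2. PCs: A@0 B@1 C@0
Step 2: thread A executes A1 (x = x - 2). Shared: x=-4. PCs: A@1 B@1 C@0
Step 3: thread A executes A2 (x = x + 3). Shared: x=-1. PCs: A@2 B@1 C@0
Step 4: thread B executes B2 (x = x). Shared: x=-1. PCs: A@2 B@2 C@0
Step 5: thread B executes B3 (x = x + 2). Shared: x=1. PCs: A@2 B@3 C@0
Step 6: thread C executes C1 (x = x - 1). Shared: x=0. PCs: A@2 B@3 C@1
Step 7: thread C executes C2 (x = 7). Shared: x=7. PCs: A@2 B@3 C@2
Step 8: thread C executes C3 (x = 8). Shared: x=8. PCs: A@2 B@3 C@3
Step 9: thread A executes A3 (x = x * 3). Shared: x=24. PCs: A@3 B@3 C@3
Step 10: thread A executes A4 (x = x + 2). Shared: x=26. PCs: A@4 B@3 C@3

Answer: x=26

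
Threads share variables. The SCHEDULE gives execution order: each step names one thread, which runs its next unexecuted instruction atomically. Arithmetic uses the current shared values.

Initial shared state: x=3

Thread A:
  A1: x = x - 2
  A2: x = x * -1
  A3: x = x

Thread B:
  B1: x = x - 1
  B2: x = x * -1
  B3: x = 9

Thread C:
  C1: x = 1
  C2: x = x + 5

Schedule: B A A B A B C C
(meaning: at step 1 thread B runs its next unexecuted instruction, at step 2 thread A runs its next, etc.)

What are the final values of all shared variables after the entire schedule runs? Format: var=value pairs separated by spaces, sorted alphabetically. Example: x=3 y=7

Step 1: thread B executes B1 (x = x - 1). Shared: x=2. PCs: A@0 B@1 C@0
Step 2: thread A executes A1 (x = x - 2). Shared: x=0. PCs: A@1 B@1 C@0
Step 3: thread A executes A2 (x = x * -1). Shared: x=0. PCs: A@2 B@1 C@0
Step 4: thread B executes B2 (x = x * -1). Shared: x=0. PCs: A@2 B@2 C@0
Step 5: thread A executes A3 (x = x). Shared: x=0. PCs: A@3 B@2 C@0
Step 6: thread B executes B3 (x = 9). Shared: x=9. PCs: A@3 B@3 C@0
Step 7: thread C executes C1 (x = 1). Shared: x=1. PCs: A@3 B@3 C@1
Step 8: thread C executes C2 (x = x + 5). Shared: x=6. PCs: A@3 B@3 C@2

Answer: x=6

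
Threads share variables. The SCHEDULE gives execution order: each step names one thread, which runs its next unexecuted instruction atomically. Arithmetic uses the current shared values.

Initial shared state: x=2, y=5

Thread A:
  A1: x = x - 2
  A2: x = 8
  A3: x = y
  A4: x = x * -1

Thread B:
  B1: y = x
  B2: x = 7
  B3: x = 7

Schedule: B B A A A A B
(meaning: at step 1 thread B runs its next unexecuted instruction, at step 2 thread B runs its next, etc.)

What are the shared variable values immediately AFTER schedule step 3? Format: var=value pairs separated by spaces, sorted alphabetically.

Answer: x=5 y=2

Derivation:
Step 1: thread B executes B1 (y = x). Shared: x=2 y=2. PCs: A@0 B@1
Step 2: thread B executes B2 (x = 7). Shared: x=7 y=2. PCs: A@0 B@2
Step 3: thread A executes A1 (x = x - 2). Shared: x=5 y=2. PCs: A@1 B@2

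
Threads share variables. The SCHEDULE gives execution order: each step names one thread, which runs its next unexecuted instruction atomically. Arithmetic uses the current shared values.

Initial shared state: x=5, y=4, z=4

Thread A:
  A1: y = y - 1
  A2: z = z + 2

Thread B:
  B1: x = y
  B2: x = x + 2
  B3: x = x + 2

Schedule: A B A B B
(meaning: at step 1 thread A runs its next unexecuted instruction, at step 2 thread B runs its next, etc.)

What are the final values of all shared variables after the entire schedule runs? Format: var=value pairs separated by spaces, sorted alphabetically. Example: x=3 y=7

Answer: x=7 y=3 z=6

Derivation:
Step 1: thread A executes A1 (y = y - 1). Shared: x=5 y=3 z=4. PCs: A@1 B@0
Step 2: thread B executes B1 (x = y). Shared: x=3 y=3 z=4. PCs: A@1 B@1
Step 3: thread A executes A2 (z = z + 2). Shared: x=3 y=3 z=6. PCs: A@2 B@1
Step 4: thread B executes B2 (x = x + 2). Shared: x=5 y=3 z=6. PCs: A@2 B@2
Step 5: thread B executes B3 (x = x + 2). Shared: x=7 y=3 z=6. PCs: A@2 B@3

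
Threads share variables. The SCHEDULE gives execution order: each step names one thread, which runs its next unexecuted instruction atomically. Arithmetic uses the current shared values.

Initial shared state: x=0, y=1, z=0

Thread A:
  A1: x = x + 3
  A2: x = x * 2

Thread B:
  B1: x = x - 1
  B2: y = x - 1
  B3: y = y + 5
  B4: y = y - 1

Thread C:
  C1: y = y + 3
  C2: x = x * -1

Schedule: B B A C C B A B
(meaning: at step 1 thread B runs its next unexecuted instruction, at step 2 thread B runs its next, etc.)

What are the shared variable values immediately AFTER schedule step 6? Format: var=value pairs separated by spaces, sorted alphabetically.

Step 1: thread B executes B1 (x = x - 1). Shared: x=-1 y=1 z=0. PCs: A@0 B@1 C@0
Step 2: thread B executes B2 (y = x - 1). Shared: x=-1 y=-2 z=0. PCs: A@0 B@2 C@0
Step 3: thread A executes A1 (x = x + 3). Shared: x=2 y=-2 z=0. PCs: A@1 B@2 C@0
Step 4: thread C executes C1 (y = y + 3). Shared: x=2 y=1 z=0. PCs: A@1 B@2 C@1
Step 5: thread C executes C2 (x = x * -1). Shared: x=-2 y=1 z=0. PCs: A@1 B@2 C@2
Step 6: thread B executes B3 (y = y + 5). Shared: x=-2 y=6 z=0. PCs: A@1 B@3 C@2

Answer: x=-2 y=6 z=0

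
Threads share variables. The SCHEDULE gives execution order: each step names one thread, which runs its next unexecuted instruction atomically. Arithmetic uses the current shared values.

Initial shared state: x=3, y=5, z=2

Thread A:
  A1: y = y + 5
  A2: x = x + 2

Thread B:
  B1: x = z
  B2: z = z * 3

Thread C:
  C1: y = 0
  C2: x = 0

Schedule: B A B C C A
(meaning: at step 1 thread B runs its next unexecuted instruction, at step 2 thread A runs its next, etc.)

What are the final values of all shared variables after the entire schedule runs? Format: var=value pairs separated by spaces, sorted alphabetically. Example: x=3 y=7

Step 1: thread B executes B1 (x = z). Shared: x=2 y=5 z=2. PCs: A@0 B@1 C@0
Step 2: thread A executes A1 (y = y + 5). Shared: x=2 y=10 z=2. PCs: A@1 B@1 C@0
Step 3: thread B executes B2 (z = z * 3). Shared: x=2 y=10 z=6. PCs: A@1 B@2 C@0
Step 4: thread C executes C1 (y = 0). Shared: x=2 y=0 z=6. PCs: A@1 B@2 C@1
Step 5: thread C executes C2 (x = 0). Shared: x=0 y=0 z=6. PCs: A@1 B@2 C@2
Step 6: thread A executes A2 (x = x + 2). Shared: x=2 y=0 z=6. PCs: A@2 B@2 C@2

Answer: x=2 y=0 z=6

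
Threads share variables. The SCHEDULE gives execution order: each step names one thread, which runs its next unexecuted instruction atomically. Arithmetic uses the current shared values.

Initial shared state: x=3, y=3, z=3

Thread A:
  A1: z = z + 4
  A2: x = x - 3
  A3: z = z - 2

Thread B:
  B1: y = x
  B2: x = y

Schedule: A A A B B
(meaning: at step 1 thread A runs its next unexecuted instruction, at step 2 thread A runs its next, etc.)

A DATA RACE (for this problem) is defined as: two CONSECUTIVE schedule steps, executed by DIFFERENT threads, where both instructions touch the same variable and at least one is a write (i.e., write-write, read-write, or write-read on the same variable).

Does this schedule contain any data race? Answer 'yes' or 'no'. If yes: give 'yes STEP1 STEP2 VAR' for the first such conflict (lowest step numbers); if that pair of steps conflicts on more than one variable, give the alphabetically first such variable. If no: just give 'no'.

Answer: no

Derivation:
Steps 1,2: same thread (A). No race.
Steps 2,3: same thread (A). No race.
Steps 3,4: A(r=z,w=z) vs B(r=x,w=y). No conflict.
Steps 4,5: same thread (B). No race.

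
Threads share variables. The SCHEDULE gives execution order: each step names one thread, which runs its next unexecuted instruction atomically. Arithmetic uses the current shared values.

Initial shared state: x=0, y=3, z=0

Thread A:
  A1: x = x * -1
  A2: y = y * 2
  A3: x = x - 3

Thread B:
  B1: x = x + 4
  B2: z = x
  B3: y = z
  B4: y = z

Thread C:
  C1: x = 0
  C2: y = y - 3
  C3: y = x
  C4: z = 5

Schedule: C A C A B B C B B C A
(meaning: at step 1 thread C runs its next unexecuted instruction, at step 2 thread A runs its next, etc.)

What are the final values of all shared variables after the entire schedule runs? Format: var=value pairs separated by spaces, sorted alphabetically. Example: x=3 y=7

Step 1: thread C executes C1 (x = 0). Shared: x=0 y=3 z=0. PCs: A@0 B@0 C@1
Step 2: thread A executes A1 (x = x * -1). Shared: x=0 y=3 z=0. PCs: A@1 B@0 C@1
Step 3: thread C executes C2 (y = y - 3). Shared: x=0 y=0 z=0. PCs: A@1 B@0 C@2
Step 4: thread A executes A2 (y = y * 2). Shared: x=0 y=0 z=0. PCs: A@2 B@0 C@2
Step 5: thread B executes B1 (x = x + 4). Shared: x=4 y=0 z=0. PCs: A@2 B@1 C@2
Step 6: thread B executes B2 (z = x). Shared: x=4 y=0 z=4. PCs: A@2 B@2 C@2
Step 7: thread C executes C3 (y = x). Shared: x=4 y=4 z=4. PCs: A@2 B@2 C@3
Step 8: thread B executes B3 (y = z). Shared: x=4 y=4 z=4. PCs: A@2 B@3 C@3
Step 9: thread B executes B4 (y = z). Shared: x=4 y=4 z=4. PCs: A@2 B@4 C@3
Step 10: thread C executes C4 (z = 5). Shared: x=4 y=4 z=5. PCs: A@2 B@4 C@4
Step 11: thread A executes A3 (x = x - 3). Shared: x=1 y=4 z=5. PCs: A@3 B@4 C@4

Answer: x=1 y=4 z=5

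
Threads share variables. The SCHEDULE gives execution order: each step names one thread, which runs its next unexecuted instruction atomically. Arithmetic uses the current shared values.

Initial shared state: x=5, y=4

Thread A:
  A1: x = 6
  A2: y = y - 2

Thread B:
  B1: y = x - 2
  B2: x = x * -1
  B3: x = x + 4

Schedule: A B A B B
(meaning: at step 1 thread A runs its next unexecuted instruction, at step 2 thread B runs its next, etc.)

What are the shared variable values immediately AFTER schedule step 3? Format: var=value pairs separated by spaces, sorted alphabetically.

Answer: x=6 y=2

Derivation:
Step 1: thread A executes A1 (x = 6). Shared: x=6 y=4. PCs: A@1 B@0
Step 2: thread B executes B1 (y = x - 2). Shared: x=6 y=4. PCs: A@1 B@1
Step 3: thread A executes A2 (y = y - 2). Shared: x=6 y=2. PCs: A@2 B@1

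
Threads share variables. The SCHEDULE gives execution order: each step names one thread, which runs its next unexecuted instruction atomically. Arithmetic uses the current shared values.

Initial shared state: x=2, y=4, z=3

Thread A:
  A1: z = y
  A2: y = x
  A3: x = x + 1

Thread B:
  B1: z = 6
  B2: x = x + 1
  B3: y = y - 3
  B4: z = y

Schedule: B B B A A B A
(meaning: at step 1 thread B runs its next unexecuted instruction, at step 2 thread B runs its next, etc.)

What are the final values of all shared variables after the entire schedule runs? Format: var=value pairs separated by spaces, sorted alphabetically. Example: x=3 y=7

Step 1: thread B executes B1 (z = 6). Shared: x=2 y=4 z=6. PCs: A@0 B@1
Step 2: thread B executes B2 (x = x + 1). Shared: x=3 y=4 z=6. PCs: A@0 B@2
Step 3: thread B executes B3 (y = y - 3). Shared: x=3 y=1 z=6. PCs: A@0 B@3
Step 4: thread A executes A1 (z = y). Shared: x=3 y=1 z=1. PCs: A@1 B@3
Step 5: thread A executes A2 (y = x). Shared: x=3 y=3 z=1. PCs: A@2 B@3
Step 6: thread B executes B4 (z = y). Shared: x=3 y=3 z=3. PCs: A@2 B@4
Step 7: thread A executes A3 (x = x + 1). Shared: x=4 y=3 z=3. PCs: A@3 B@4

Answer: x=4 y=3 z=3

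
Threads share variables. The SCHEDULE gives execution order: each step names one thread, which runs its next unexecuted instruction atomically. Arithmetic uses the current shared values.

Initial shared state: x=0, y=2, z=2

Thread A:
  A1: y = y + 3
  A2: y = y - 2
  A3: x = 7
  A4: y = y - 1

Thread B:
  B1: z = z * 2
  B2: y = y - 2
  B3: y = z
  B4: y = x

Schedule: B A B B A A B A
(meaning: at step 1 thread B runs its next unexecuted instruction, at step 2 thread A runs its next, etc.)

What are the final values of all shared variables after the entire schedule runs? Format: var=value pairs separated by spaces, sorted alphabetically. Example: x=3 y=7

Step 1: thread B executes B1 (z = z * 2). Shared: x=0 y=2 z=4. PCs: A@0 B@1
Step 2: thread A executes A1 (y = y + 3). Shared: x=0 y=5 z=4. PCs: A@1 B@1
Step 3: thread B executes B2 (y = y - 2). Shared: x=0 y=3 z=4. PCs: A@1 B@2
Step 4: thread B executes B3 (y = z). Shared: x=0 y=4 z=4. PCs: A@1 B@3
Step 5: thread A executes A2 (y = y - 2). Shared: x=0 y=2 z=4. PCs: A@2 B@3
Step 6: thread A executes A3 (x = 7). Shared: x=7 y=2 z=4. PCs: A@3 B@3
Step 7: thread B executes B4 (y = x). Shared: x=7 y=7 z=4. PCs: A@3 B@4
Step 8: thread A executes A4 (y = y - 1). Shared: x=7 y=6 z=4. PCs: A@4 B@4

Answer: x=7 y=6 z=4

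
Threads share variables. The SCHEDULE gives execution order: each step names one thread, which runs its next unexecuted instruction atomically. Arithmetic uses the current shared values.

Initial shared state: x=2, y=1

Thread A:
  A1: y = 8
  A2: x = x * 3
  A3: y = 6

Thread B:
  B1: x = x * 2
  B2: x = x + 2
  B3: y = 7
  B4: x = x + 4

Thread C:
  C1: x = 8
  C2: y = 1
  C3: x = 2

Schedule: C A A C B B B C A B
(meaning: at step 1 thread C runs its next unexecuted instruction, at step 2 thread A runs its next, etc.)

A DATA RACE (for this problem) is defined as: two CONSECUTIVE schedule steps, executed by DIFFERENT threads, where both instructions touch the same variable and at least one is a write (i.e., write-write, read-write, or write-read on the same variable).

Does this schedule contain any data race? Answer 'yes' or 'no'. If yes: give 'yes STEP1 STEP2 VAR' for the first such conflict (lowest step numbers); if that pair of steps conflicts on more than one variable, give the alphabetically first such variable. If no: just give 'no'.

Steps 1,2: C(r=-,w=x) vs A(r=-,w=y). No conflict.
Steps 2,3: same thread (A). No race.
Steps 3,4: A(r=x,w=x) vs C(r=-,w=y). No conflict.
Steps 4,5: C(r=-,w=y) vs B(r=x,w=x). No conflict.
Steps 5,6: same thread (B). No race.
Steps 6,7: same thread (B). No race.
Steps 7,8: B(r=-,w=y) vs C(r=-,w=x). No conflict.
Steps 8,9: C(r=-,w=x) vs A(r=-,w=y). No conflict.
Steps 9,10: A(r=-,w=y) vs B(r=x,w=x). No conflict.

Answer: no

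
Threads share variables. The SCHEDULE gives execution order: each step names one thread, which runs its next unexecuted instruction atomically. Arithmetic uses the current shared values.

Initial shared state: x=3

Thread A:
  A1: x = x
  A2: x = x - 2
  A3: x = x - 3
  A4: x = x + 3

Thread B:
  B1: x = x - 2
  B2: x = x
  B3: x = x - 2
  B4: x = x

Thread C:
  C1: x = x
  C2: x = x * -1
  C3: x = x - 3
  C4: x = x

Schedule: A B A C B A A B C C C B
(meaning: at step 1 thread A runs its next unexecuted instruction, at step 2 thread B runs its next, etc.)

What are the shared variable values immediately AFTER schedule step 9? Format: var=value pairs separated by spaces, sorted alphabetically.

Step 1: thread A executes A1 (x = x). Shared: x=3. PCs: A@1 B@0 C@0
Step 2: thread B executes B1 (x = x - 2). Shared: x=1. PCs: A@1 B@1 C@0
Step 3: thread A executes A2 (x = x - 2). Shared: x=-1. PCs: A@2 B@1 C@0
Step 4: thread C executes C1 (x = x). Shared: x=-1. PCs: A@2 B@1 C@1
Step 5: thread B executes B2 (x = x). Shared: x=-1. PCs: A@2 B@2 C@1
Step 6: thread A executes A3 (x = x - 3). Shared: x=-4. PCs: A@3 B@2 C@1
Step 7: thread A executes A4 (x = x + 3). Shared: x=-1. PCs: A@4 B@2 C@1
Step 8: thread B executes B3 (x = x - 2). Shared: x=-3. PCs: A@4 B@3 C@1
Step 9: thread C executes C2 (x = x * -1). Shared: x=3. PCs: A@4 B@3 C@2

Answer: x=3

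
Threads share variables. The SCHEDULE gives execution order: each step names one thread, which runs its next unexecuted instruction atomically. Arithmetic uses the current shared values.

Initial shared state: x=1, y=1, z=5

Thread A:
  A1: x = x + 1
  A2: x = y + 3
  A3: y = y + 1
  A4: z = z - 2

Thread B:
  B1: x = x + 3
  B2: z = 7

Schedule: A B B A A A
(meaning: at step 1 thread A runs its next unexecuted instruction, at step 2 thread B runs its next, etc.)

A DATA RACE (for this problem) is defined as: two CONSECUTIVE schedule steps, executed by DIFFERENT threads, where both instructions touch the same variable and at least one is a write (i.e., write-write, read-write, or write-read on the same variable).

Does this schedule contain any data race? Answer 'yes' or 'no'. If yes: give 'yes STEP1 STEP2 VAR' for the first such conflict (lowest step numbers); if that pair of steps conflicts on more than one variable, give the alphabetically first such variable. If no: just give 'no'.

Answer: yes 1 2 x

Derivation:
Steps 1,2: A(x = x + 1) vs B(x = x + 3). RACE on x (W-W).
Steps 2,3: same thread (B). No race.
Steps 3,4: B(r=-,w=z) vs A(r=y,w=x). No conflict.
Steps 4,5: same thread (A). No race.
Steps 5,6: same thread (A). No race.
First conflict at steps 1,2.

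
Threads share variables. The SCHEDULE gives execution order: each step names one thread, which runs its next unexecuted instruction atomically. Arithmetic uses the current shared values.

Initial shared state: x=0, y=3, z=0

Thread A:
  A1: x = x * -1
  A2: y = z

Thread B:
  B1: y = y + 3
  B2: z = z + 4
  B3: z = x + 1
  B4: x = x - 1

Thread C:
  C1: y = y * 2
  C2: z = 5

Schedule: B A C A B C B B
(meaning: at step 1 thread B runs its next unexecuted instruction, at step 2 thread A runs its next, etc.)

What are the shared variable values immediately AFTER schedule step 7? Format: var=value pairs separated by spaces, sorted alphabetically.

Step 1: thread B executes B1 (y = y + 3). Shared: x=0 y=6 z=0. PCs: A@0 B@1 C@0
Step 2: thread A executes A1 (x = x * -1). Shared: x=0 y=6 z=0. PCs: A@1 B@1 C@0
Step 3: thread C executes C1 (y = y * 2). Shared: x=0 y=12 z=0. PCs: A@1 B@1 C@1
Step 4: thread A executes A2 (y = z). Shared: x=0 y=0 z=0. PCs: A@2 B@1 C@1
Step 5: thread B executes B2 (z = z + 4). Shared: x=0 y=0 z=4. PCs: A@2 B@2 C@1
Step 6: thread C executes C2 (z = 5). Shared: x=0 y=0 z=5. PCs: A@2 B@2 C@2
Step 7: thread B executes B3 (z = x + 1). Shared: x=0 y=0 z=1. PCs: A@2 B@3 C@2

Answer: x=0 y=0 z=1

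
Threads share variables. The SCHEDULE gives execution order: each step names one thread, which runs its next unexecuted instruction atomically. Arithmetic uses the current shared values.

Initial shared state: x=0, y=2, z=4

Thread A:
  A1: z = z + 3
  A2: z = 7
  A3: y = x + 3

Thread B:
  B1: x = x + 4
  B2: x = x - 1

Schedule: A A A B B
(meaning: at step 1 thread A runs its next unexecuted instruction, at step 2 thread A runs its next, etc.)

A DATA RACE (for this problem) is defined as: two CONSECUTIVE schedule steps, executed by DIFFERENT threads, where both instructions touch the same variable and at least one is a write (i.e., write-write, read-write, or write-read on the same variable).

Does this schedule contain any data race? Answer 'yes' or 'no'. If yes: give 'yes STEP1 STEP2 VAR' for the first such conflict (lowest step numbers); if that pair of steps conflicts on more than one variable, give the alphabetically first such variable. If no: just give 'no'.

Steps 1,2: same thread (A). No race.
Steps 2,3: same thread (A). No race.
Steps 3,4: A(y = x + 3) vs B(x = x + 4). RACE on x (R-W).
Steps 4,5: same thread (B). No race.
First conflict at steps 3,4.

Answer: yes 3 4 x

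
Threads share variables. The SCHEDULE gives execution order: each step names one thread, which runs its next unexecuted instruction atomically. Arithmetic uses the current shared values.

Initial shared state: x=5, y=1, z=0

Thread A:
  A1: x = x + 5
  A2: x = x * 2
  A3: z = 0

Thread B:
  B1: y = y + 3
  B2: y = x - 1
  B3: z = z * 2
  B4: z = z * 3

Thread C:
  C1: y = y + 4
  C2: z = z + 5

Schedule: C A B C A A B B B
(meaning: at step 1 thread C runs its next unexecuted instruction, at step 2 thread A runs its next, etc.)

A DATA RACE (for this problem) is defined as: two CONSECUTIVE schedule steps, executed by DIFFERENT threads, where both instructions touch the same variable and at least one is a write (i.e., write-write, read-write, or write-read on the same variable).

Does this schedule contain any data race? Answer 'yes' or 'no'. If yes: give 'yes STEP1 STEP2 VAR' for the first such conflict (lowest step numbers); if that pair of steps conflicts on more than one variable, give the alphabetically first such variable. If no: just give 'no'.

Answer: no

Derivation:
Steps 1,2: C(r=y,w=y) vs A(r=x,w=x). No conflict.
Steps 2,3: A(r=x,w=x) vs B(r=y,w=y). No conflict.
Steps 3,4: B(r=y,w=y) vs C(r=z,w=z). No conflict.
Steps 4,5: C(r=z,w=z) vs A(r=x,w=x). No conflict.
Steps 5,6: same thread (A). No race.
Steps 6,7: A(r=-,w=z) vs B(r=x,w=y). No conflict.
Steps 7,8: same thread (B). No race.
Steps 8,9: same thread (B). No race.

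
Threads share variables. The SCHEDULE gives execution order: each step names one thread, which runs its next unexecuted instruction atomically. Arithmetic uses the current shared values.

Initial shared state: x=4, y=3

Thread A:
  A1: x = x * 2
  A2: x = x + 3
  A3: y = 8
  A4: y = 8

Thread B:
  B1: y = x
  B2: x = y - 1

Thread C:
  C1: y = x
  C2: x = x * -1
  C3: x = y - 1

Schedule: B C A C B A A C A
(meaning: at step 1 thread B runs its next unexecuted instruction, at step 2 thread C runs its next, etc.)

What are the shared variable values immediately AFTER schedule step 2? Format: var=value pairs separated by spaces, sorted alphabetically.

Answer: x=4 y=4

Derivation:
Step 1: thread B executes B1 (y = x). Shared: x=4 y=4. PCs: A@0 B@1 C@0
Step 2: thread C executes C1 (y = x). Shared: x=4 y=4. PCs: A@0 B@1 C@1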